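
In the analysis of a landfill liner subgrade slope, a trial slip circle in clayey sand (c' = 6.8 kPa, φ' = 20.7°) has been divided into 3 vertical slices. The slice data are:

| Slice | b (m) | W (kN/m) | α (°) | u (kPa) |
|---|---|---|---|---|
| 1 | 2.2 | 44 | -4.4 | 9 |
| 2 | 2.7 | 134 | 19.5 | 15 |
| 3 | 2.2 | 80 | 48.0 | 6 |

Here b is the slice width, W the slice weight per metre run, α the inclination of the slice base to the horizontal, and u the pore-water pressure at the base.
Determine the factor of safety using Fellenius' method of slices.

Ordinary method of slices: FS = Σ[c'·Δl_i + (W_i cosα_i − u_i·Δl_i)·tanφ'] / Σ W_i sinα_i, with Δl_i = b_i / cosα_i.
Slice 1: Δl = 2.2/cos(-4.4°) = 2.207 m; N'_1 = 44·cos(-4.4°) − 9·2.207 = 24.0; c'Δl = 15.00; W sinα = -3.4
Slice 2: Δl = 2.7/cos19.5° = 2.864 m; N'_2 = 134·cos19.5° − 15·2.864 = 83.3; c'Δl = 19.48; W sinα = 44.7
Slice 3: Δl = 2.2/cos48.0° = 3.288 m; N'_3 = 80·cos48.0° − 6·3.288 = 33.8; c'Δl = 22.36; W sinα = 59.5
Σc'Δl = 56.8 kN/m; ΣN' = 141.2 kN/m; ΣW sinα = 100.8 kN/m
Resisting = 56.8 + 141.2·tan20.7° = 56.8 + 53.3 = 110.2 kN/m
FS = 110.2 / 100.8 = 1.093

FS = 1.09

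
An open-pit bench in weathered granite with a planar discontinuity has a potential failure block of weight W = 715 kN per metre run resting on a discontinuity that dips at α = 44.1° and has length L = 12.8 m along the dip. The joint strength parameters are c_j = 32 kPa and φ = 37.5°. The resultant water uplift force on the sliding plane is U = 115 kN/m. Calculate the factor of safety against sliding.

Resolving the block weight along and normal to the plane and applying the Mohr–Coulomb strength on the joint:
N' = W cosα − U = 715·cos44.1° − 115 = 398.5 kN/m
Driving force T = W sinα = 715·sin44.1° = 497.6 kN/m
Resisting force R = c_j·L + N'·tanφ = 32·12.8 + 398.5·tan37.5° = 409.6 + 305.7 = 715.3 kN/m
FS = R / T = 715.3 / 497.6 = 1.438

FS = 1.44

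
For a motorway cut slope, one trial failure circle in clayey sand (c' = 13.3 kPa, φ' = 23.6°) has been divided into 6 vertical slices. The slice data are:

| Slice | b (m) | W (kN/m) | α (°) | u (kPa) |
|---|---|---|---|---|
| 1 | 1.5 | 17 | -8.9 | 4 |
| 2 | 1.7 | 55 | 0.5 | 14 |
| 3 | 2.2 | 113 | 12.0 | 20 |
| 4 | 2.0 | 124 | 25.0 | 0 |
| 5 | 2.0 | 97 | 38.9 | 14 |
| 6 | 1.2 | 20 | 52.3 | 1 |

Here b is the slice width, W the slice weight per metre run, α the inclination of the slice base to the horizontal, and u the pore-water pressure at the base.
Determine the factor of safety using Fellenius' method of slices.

Ordinary method of slices: FS = Σ[c'·Δl_i + (W_i cosα_i − u_i·Δl_i)·tanφ'] / Σ W_i sinα_i, with Δl_i = b_i / cosα_i.
Slice 1: Δl = 1.5/cos(-8.9°) = 1.518 m; N'_1 = 17·cos(-8.9°) − 4·1.518 = 10.7; c'Δl = 20.19; W sinα = -2.6
Slice 2: Δl = 1.7/cos0.5° = 1.700 m; N'_2 = 55·cos0.5° − 14·1.700 = 31.2; c'Δl = 22.61; W sinα = 0.5
Slice 3: Δl = 2.2/cos12.0° = 2.249 m; N'_3 = 113·cos12.0° − 20·2.249 = 65.5; c'Δl = 29.91; W sinα = 23.5
Slice 4: Δl = 2.0/cos25.0° = 2.207 m; N'_4 = 124·cos25.0° − 0·2.207 = 112.4; c'Δl = 29.35; W sinα = 52.4
Slice 5: Δl = 2.0/cos38.9° = 2.570 m; N'_5 = 97·cos38.9° − 14·2.570 = 39.5; c'Δl = 34.18; W sinα = 60.9
Slice 6: Δl = 1.2/cos52.3° = 1.962 m; N'_6 = 20·cos52.3° − 1·1.962 = 10.3; c'Δl = 26.10; W sinα = 15.8
Σc'Δl = 162.3 kN/m; ΣN' = 269.6 kN/m; ΣW sinα = 150.5 kN/m
Resisting = 162.3 + 269.6·tan23.6° = 162.3 + 117.8 = 280.1 kN/m
FS = 280.1 / 150.5 = 1.862

FS = 1.86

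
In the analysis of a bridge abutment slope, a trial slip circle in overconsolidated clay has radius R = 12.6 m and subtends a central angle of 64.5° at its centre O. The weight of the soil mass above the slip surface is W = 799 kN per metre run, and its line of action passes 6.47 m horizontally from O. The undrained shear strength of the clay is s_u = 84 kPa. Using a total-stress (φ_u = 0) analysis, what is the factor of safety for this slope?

FS = 2.90

Taking moments about the centre O, the resisting moment is provided by the undrained shear strength acting along the arc:
Arc length L_a = R·θ = 12.6·(64.5°·π/180) = 12.6·1.1257 = 14.18 m
M_R = s_u·L_a·R = 84·14.18·12.6 = 15012.7 kN·m/m
M_D = W·d = 799·6.47 = 5169.5 kN·m/m
FS = M_R / M_D = 15012.7 / 5169.5 = 2.904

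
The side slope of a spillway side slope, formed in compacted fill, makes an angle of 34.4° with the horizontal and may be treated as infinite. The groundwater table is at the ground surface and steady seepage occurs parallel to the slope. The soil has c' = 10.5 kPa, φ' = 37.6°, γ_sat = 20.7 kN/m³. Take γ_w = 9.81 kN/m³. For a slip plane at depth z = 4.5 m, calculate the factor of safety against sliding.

With seepage parallel to the slope and the water table at the surface, the effective normal stress on the slip plane uses the buoyant unit weight γ' = γ_sat − γ_w while the driving shear stress uses γ_sat:
FS = [c' + γ' z cos²β tanφ'] / [γ_sat z sinβ cosβ]
γ' = 20.7 − 9.81 = 10.89 kN/m³
Numerator = 10.5 + 10.89·4.5·cos²34.4°·tan37.6° = 10.5 + 10.89·4.5·0.6808·0.7701 = 36.193 kPa
Denominator = 20.7·4.5·sin34.4°·cos34.4° = 20.7·4.5·0.5650·0.8251 = 43.423 kPa
FS = 36.193 / 43.423 = 0.834

FS = 0.83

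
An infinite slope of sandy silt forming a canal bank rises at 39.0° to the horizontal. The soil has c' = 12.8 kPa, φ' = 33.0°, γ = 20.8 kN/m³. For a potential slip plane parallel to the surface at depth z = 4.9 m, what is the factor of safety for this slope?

FS = 1.06

For an infinite slope with a slip plane parallel to the surface (no pore pressure): FS = [c' + γz cos²β tanφ'] / [γz sinβ cosβ].
γz = 20.8·4.9 = 101.92 kN/m²
Numerator = 12.8 + 101.92·cos²39.0°·tan33.0° = 12.8 + 101.92·0.6040·0.6494 = 52.774 kPa
Denominator = 101.92·sin39.0°·cos39.0° = 101.92·0.6293·0.7771 = 49.846 kPa
FS = 52.774 / 49.846 = 1.059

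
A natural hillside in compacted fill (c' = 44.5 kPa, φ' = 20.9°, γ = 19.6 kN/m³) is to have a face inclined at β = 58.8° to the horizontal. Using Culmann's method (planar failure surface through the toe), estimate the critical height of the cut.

Culmann's analysis gives the critical failure plane at α_cr = (β + φ')/2 = (58.8 + 20.9)/2 = 39.8°, and the critical height
H_c = (4c'/γ) · sinβ cosφ' / [1 − cos(β − φ')]
    = (4·44.5/19.6) · sin58.8°·cos20.9° / [1 − cos(37.9°)]
    = 9.082 · 0.8554·0.9342 / [1 − 0.7891]
    = 9.082 · 0.7991 / 0.2109
    = 34.41 m

H_c = 34.41 m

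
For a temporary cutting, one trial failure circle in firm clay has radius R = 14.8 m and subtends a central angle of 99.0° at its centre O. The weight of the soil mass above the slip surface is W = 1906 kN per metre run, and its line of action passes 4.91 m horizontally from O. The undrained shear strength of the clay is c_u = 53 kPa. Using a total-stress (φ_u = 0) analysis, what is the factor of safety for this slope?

Taking moments about the centre O, the resisting moment is provided by the undrained shear strength acting along the arc:
Arc length L_a = R·θ = 14.8·(99.0°·π/180) = 14.8·1.7279 = 25.57 m
M_R = c_u·L_a·R = 53·25.57·14.8 = 20059.1 kN·m/m
M_D = W·d = 1906·4.91 = 9358.5 kN·m/m
FS = M_R / M_D = 20059.1 / 9358.5 = 2.143

FS = 2.14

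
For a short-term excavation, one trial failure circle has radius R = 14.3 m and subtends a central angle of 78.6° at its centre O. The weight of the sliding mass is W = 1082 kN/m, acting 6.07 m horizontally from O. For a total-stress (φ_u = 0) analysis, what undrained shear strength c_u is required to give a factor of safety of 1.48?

FS = c_u·L_a·R / (W·d), so c_u = FS·W·d / (L_a·R).
Arc length L_a = R·θ = 14.3·(78.6°·π/180) = 14.3·1.3718 = 19.62 m
c_u = 1.48·1082·6.07 / (19.62·14.3) = 9720.3 / 280.53 = 34.65 kPa

c_u = 34.7 kPa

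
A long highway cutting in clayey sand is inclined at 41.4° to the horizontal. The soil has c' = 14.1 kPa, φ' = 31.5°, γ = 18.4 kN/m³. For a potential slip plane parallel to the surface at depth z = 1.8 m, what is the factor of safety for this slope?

FS = 1.55

For an infinite slope with a slip plane parallel to the surface (no pore pressure): FS = [c' + γz cos²β tanφ'] / [γz sinβ cosβ].
γz = 18.4·1.8 = 33.12 kN/m²
Numerator = 14.1 + 33.12·cos²41.4°·tan31.5° = 14.1 + 33.12·0.5627·0.6128 = 25.520 kPa
Denominator = 33.12·sin41.4°·cos41.4° = 33.12·0.6613·0.7501 = 16.429 kPa
FS = 25.520 / 16.429 = 1.553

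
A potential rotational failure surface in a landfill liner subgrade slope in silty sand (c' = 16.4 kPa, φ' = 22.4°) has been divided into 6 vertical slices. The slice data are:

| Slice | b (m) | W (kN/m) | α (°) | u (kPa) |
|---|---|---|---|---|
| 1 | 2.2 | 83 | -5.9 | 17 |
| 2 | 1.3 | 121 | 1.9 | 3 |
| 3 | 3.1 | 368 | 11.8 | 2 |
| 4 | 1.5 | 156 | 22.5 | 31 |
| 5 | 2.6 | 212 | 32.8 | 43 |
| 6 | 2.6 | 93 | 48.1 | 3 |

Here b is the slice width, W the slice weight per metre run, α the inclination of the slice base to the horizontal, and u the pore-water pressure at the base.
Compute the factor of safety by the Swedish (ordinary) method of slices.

FS = 1.72

Ordinary method of slices: FS = Σ[c'·Δl_i + (W_i cosα_i − u_i·Δl_i)·tanφ'] / Σ W_i sinα_i, with Δl_i = b_i / cosα_i.
Slice 1: Δl = 2.2/cos(-5.9°) = 2.212 m; N'_1 = 83·cos(-5.9°) − 17·2.212 = 45.0; c'Δl = 36.27; W sinα = -8.5
Slice 2: Δl = 1.3/cos1.9° = 1.301 m; N'_2 = 121·cos1.9° − 3·1.301 = 117.0; c'Δl = 21.33; W sinα = 4.0
Slice 3: Δl = 3.1/cos11.8° = 3.167 m; N'_3 = 368·cos11.8° − 2·3.167 = 353.9; c'Δl = 51.94; W sinα = 75.3
Slice 4: Δl = 1.5/cos22.5° = 1.624 m; N'_4 = 156·cos22.5° − 31·1.624 = 93.8; c'Δl = 26.63; W sinα = 59.7
Slice 5: Δl = 2.6/cos32.8° = 3.093 m; N'_5 = 212·cos32.8° − 43·3.093 = 45.2; c'Δl = 50.73; W sinα = 114.8
Slice 6: Δl = 2.6/cos48.1° = 3.893 m; N'_6 = 93·cos48.1° − 3·3.893 = 50.4; c'Δl = 63.85; W sinα = 69.2
Σc'Δl = 250.7 kN/m; ΣN' = 705.3 kN/m; ΣW sinα = 314.5 kN/m
Resisting = 250.7 + 705.3·tan22.4° = 250.7 + 290.7 = 541.4 kN/m
FS = 541.4 / 314.5 = 1.722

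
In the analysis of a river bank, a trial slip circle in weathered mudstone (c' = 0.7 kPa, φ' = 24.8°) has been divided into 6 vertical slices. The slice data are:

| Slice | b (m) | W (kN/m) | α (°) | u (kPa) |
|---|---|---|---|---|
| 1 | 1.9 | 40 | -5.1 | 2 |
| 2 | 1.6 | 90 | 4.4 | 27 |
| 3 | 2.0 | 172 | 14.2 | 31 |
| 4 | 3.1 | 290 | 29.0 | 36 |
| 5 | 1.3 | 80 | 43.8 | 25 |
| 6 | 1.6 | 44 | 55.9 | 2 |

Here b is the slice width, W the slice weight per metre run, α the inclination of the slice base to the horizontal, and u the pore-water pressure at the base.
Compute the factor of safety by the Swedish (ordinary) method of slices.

Ordinary method of slices: FS = Σ[c'·Δl_i + (W_i cosα_i − u_i·Δl_i)·tanφ'] / Σ W_i sinα_i, with Δl_i = b_i / cosα_i.
Slice 1: Δl = 1.9/cos(-5.1°) = 1.908 m; N'_1 = 40·cos(-5.1°) − 2·1.908 = 36.0; c'Δl = 1.34; W sinα = -3.6
Slice 2: Δl = 1.6/cos4.4° = 1.605 m; N'_2 = 90·cos4.4° − 27·1.605 = 46.4; c'Δl = 1.12; W sinα = 6.9
Slice 3: Δl = 2.0/cos14.2° = 2.063 m; N'_3 = 172·cos14.2° − 31·2.063 = 102.8; c'Δl = 1.44; W sinα = 42.2
Slice 4: Δl = 3.1/cos29.0° = 3.544 m; N'_4 = 290·cos29.0° − 36·3.544 = 126.0; c'Δl = 2.48; W sinα = 140.6
Slice 5: Δl = 1.3/cos43.8° = 1.801 m; N'_5 = 80·cos43.8° − 25·1.801 = 12.7; c'Δl = 1.26; W sinα = 55.4
Slice 6: Δl = 1.6/cos55.9° = 2.854 m; N'_6 = 44·cos55.9° − 2·2.854 = 19.0; c'Δl = 2.00; W sinα = 36.4
Σc'Δl = 9.6 kN/m; ΣN' = 342.9 kN/m; ΣW sinα = 277.9 kN/m
Resisting = 9.6 + 342.9·tan24.8° = 9.6 + 158.5 = 168.1 kN/m
FS = 168.1 / 277.9 = 0.605

FS = 0.60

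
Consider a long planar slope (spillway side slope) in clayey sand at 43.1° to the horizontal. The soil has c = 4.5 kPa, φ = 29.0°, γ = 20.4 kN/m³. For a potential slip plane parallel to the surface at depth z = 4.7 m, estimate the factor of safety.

For an infinite slope with a slip plane parallel to the surface (no pore pressure): FS = [c + γz cos²β tanφ] / [γz sinβ cosβ].
γz = 20.4·4.7 = 95.88 kN/m²
Numerator = 4.5 + 95.88·cos²43.1°·tan29.0° = 4.5 + 95.88·0.5331·0.5543 = 32.835 kPa
Denominator = 95.88·sin43.1°·cos43.1° = 95.88·0.6833·0.7302 = 47.835 kPa
FS = 32.835 / 47.835 = 0.686

FS = 0.69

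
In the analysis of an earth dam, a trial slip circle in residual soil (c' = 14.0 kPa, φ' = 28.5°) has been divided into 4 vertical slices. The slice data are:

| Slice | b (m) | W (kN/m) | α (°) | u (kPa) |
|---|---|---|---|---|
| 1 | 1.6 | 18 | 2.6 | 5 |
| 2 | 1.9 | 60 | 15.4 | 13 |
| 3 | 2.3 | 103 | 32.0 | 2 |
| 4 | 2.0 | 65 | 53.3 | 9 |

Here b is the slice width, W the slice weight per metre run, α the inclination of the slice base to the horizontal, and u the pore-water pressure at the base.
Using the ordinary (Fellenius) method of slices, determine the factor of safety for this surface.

FS = 1.68

Ordinary method of slices: FS = Σ[c'·Δl_i + (W_i cosα_i − u_i·Δl_i)·tanφ'] / Σ W_i sinα_i, with Δl_i = b_i / cosα_i.
Slice 1: Δl = 1.6/cos2.6° = 1.602 m; N'_1 = 18·cos2.6° − 5·1.602 = 10.0; c'Δl = 22.42; W sinα = 0.8
Slice 2: Δl = 1.9/cos15.4° = 1.971 m; N'_2 = 60·cos15.4° − 13·1.971 = 32.2; c'Δl = 27.59; W sinα = 15.9
Slice 3: Δl = 2.3/cos32.0° = 2.712 m; N'_3 = 103·cos32.0° − 2·2.712 = 81.9; c'Δl = 37.97; W sinα = 54.6
Slice 4: Δl = 2.0/cos53.3° = 3.347 m; N'_4 = 65·cos53.3° − 9·3.347 = 8.7; c'Δl = 46.85; W sinα = 52.1
Σc'Δl = 134.8 kN/m; ΣN' = 132.9 kN/m; ΣW sinα = 123.4 kN/m
Resisting = 134.8 + 132.9·tan28.5° = 134.8 + 72.1 = 207.0 kN/m
FS = 207.0 / 123.4 = 1.677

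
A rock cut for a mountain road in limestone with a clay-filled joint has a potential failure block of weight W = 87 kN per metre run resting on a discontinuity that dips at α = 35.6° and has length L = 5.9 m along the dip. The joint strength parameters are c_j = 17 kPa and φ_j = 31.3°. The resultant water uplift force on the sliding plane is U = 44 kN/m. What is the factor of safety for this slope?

FS = 2.30

Resolving the block weight along and normal to the plane and applying the Mohr–Coulomb strength on the joint:
N' = W cosα − U = 87·cos35.6° − 44 = 26.7 kN/m
Driving force T = W sinα = 87·sin35.6° = 50.6 kN/m
Resisting force R = c_j·L + N'·tanφ_j = 17·5.9 + 26.7·tan31.3° = 100.3 + 16.3 = 116.6 kN/m
FS = R / T = 116.6 / 50.6 = 2.301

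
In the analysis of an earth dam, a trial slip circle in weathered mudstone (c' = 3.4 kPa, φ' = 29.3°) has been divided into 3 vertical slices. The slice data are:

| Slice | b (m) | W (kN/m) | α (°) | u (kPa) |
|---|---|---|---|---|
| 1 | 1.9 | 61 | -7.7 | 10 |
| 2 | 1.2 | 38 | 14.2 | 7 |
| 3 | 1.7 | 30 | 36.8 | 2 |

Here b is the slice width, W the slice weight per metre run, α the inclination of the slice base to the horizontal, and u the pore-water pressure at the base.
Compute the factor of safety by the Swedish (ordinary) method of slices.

FS = 3.56

Ordinary method of slices: FS = Σ[c'·Δl_i + (W_i cosα_i − u_i·Δl_i)·tanφ'] / Σ W_i sinα_i, with Δl_i = b_i / cosα_i.
Slice 1: Δl = 1.9/cos(-7.7°) = 1.917 m; N'_1 = 61·cos(-7.7°) − 10·1.917 = 41.3; c'Δl = 6.52; W sinα = -8.2
Slice 2: Δl = 1.2/cos14.2° = 1.238 m; N'_2 = 38·cos14.2° − 7·1.238 = 28.2; c'Δl = 4.21; W sinα = 9.3
Slice 3: Δl = 1.7/cos36.8° = 2.123 m; N'_3 = 30·cos36.8° − 2·2.123 = 19.8; c'Δl = 7.22; W sinα = 18.0
Σc'Δl = 17.9 kN/m; ΣN' = 89.2 kN/m; ΣW sinα = 19.1 kN/m
Resisting = 17.9 + 89.2·tan29.3° = 17.9 + 50.1 = 68.0 kN/m
FS = 68.0 / 19.1 = 3.558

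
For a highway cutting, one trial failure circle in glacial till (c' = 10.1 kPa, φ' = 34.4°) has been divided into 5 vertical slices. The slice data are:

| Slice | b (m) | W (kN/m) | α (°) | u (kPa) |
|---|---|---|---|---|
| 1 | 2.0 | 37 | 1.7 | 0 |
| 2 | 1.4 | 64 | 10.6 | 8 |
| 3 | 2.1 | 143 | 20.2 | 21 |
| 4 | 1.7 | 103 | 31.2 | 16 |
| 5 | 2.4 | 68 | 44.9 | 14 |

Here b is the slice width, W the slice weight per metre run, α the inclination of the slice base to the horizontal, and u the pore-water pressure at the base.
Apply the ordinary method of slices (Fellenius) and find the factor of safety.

FS = 1.66

Ordinary method of slices: FS = Σ[c'·Δl_i + (W_i cosα_i − u_i·Δl_i)·tanφ'] / Σ W_i sinα_i, with Δl_i = b_i / cosα_i.
Slice 1: Δl = 2.0/cos1.7° = 2.001 m; N'_1 = 37·cos1.7° − 0·2.001 = 37.0; c'Δl = 20.21; W sinα = 1.1
Slice 2: Δl = 1.4/cos10.6° = 1.424 m; N'_2 = 64·cos10.6° − 8·1.424 = 51.5; c'Δl = 14.39; W sinα = 11.8
Slice 3: Δl = 2.1/cos20.2° = 2.238 m; N'_3 = 143·cos20.2° − 21·2.238 = 87.2; c'Δl = 22.60; W sinα = 49.4
Slice 4: Δl = 1.7/cos31.2° = 1.987 m; N'_4 = 103·cos31.2° − 16·1.987 = 56.3; c'Δl = 20.07; W sinα = 53.4
Slice 5: Δl = 2.4/cos44.9° = 3.388 m; N'_5 = 68·cos44.9° − 14·3.388 = 0.7; c'Δl = 34.22; W sinα = 48.0
Σc'Δl = 111.5 kN/m; ΣN' = 232.7 kN/m; ΣW sinα = 163.6 kN/m
Resisting = 111.5 + 232.7·tan34.4° = 111.5 + 159.4 = 270.9 kN/m
FS = 270.9 / 163.6 = 1.656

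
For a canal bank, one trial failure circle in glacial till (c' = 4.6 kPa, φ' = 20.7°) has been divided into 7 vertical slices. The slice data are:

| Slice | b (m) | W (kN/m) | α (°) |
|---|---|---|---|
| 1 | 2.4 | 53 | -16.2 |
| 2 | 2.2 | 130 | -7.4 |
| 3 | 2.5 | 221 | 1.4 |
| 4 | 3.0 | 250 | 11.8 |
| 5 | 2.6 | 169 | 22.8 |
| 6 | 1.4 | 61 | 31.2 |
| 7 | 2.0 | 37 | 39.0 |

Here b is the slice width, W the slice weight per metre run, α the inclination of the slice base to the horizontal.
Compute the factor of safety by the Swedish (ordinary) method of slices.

Ordinary method of slices: FS = Σ[c'·Δl_i + (W_i cosα_i)·tanφ'] / Σ W_i sinα_i, with Δl_i = b_i / cosα_i.
Slice 1: Δl = 2.4/cos(-16.2°) = 2.499 m; N'_1 = 53·cos(-16.2°) = 50.9; c'Δl = 11.50; W sinα = -14.8
Slice 2: Δl = 2.2/cos(-7.4°) = 2.218 m; N'_2 = 130·cos(-7.4°) = 128.9; c'Δl = 10.20; W sinα = -16.7
Slice 3: Δl = 2.5/cos1.4° = 2.501 m; N'_3 = 221·cos1.4° = 220.9; c'Δl = 11.50; W sinα = 5.4
Slice 4: Δl = 3.0/cos11.8° = 3.065 m; N'_4 = 250·cos11.8° = 244.7; c'Δl = 14.10; W sinα = 51.1
Slice 5: Δl = 2.6/cos22.8° = 2.820 m; N'_5 = 169·cos22.8° = 155.8; c'Δl = 12.97; W sinα = 65.5
Slice 6: Δl = 1.4/cos31.2° = 1.637 m; N'_6 = 61·cos31.2° = 52.2; c'Δl = 7.53; W sinα = 31.6
Slice 7: Δl = 2.0/cos39.0° = 2.574 m; N'_7 = 37·cos39.0° = 28.8; c'Δl = 11.84; W sinα = 23.3
Σc'Δl = 79.6 kN/m; ΣN' = 882.2 kN/m; ΣW sinα = 145.4 kN/m
Resisting = 79.6 + 882.2·tan20.7° = 79.6 + 333.4 = 413.0 kN/m
FS = 413.0 / 145.4 = 2.841

FS = 2.84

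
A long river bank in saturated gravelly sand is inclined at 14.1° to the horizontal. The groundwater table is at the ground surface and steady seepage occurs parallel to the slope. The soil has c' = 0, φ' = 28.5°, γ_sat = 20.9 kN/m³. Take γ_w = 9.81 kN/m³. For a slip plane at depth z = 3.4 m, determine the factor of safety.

FS = 1.15

With seepage parallel to the slope and the water table at the surface, the effective normal stress on the slip plane uses the buoyant unit weight γ' = γ_sat − γ_w while the driving shear stress uses γ_sat:
FS = [c' + γ' z cos²β tanφ'] / [γ_sat z sinβ cosβ]
(For c' = 0 this reduces to FS = (γ'/γ_sat)·tanφ'/tanβ.)
γ' = 20.9 − 9.81 = 11.09 kN/m³
Numerator = 0.0 + 11.09·3.4·cos²14.1°·tan28.5° = 0.0 + 11.09·3.4·0.9407·0.5430 = 19.258 kPa
Denominator = 20.9·3.4·sin14.1°·cos14.1° = 20.9·3.4·0.2436·0.9699 = 16.790 kPa
FS = 19.258 / 16.790 = 1.147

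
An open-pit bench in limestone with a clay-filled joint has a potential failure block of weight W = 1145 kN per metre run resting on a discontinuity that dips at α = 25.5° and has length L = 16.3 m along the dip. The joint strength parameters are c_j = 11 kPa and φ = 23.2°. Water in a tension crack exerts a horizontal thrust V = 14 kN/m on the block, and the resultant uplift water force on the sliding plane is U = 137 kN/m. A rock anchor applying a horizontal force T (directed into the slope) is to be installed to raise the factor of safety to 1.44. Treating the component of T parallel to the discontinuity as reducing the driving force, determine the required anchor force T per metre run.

T = 113 kN/m

Resolving forces along and normal to the sliding plane, with the horizontal anchor force T adding T·sinα to the effective normal force and T·cosα acting up the plane against the driving force:
FS = [c_jL + (W cosα − U − V sinα + T sinα) tanφ] / [W sinα + V cosα − T cosα]
Without the anchor: N' = 890.4 kN/m, driving T_d = 505.6 kN/m, resisting R = 11·16.3 + 890.4·tan23.2° = 560.9 kN/m, FS = 1.11.
Setting FS = 1.44 and solving for T:
1.44·(505.6 − T cos25.5°) = 560.9 + T sin25.5°·tan23.2°
T·(sin25.5°·tan23.2° + 1.44·cos25.5°) = 1.44·505.6 − 560.9
T·(0.4305·0.4286 + 1.44·0.9026) = 728.0 − 560.9 = 167.1
T·1.4842 = 167.1
T = 112.6 kN/m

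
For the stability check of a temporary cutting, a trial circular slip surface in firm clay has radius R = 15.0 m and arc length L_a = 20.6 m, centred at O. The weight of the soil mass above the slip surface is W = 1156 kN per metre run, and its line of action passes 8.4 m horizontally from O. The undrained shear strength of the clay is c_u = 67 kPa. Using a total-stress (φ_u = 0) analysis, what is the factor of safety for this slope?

FS = 2.13

Taking moments about the centre O, the resisting moment is provided by the undrained shear strength acting along the arc:
M_R = c_u·L_a·R = 67·20.60·15.0 = 20703.0 kN·m/m
M_D = W·d = 1156·8.4 = 9710.4 kN·m/m
FS = M_R / M_D = 20703.0 / 9710.4 = 2.132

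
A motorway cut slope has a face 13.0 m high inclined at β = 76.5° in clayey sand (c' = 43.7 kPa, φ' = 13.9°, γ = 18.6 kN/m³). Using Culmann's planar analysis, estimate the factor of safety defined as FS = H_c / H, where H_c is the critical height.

H_c = (4c'/γ) · sinβ cosφ' / [1 − cos(β − φ')]
    = (4·43.7/18.6) · sin76.5°·cos13.9° / [1 − cos62.6°]
    = 9.398 · 0.9439 / 0.5398 = 16.43 m
FS = H_c / H = 16.43 / 13.0 = 1.264

FS = 1.26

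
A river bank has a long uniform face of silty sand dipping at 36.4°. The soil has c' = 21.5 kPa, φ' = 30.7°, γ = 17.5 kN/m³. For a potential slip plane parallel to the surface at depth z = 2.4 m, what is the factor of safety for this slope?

For an infinite slope with a slip plane parallel to the surface (no pore pressure): FS = [c' + γz cos²β tanφ'] / [γz sinβ cosβ].
γz = 17.5·2.4 = 42.00 kN/m²
Numerator = 21.5 + 42.00·cos²36.4°·tan30.7° = 21.5 + 42.00·0.6479·0.5938 = 37.656 kPa
Denominator = 42.00·sin36.4°·cos36.4° = 42.00·0.5934·0.8049 = 20.061 kPa
FS = 37.656 / 20.061 = 1.877

FS = 1.88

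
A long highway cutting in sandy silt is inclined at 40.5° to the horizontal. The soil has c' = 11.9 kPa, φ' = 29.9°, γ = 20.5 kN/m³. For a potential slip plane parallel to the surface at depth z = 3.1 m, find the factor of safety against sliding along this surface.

For an infinite slope with a slip plane parallel to the surface (no pore pressure): FS = [c' + γz cos²β tanφ'] / [γz sinβ cosβ].
γz = 20.5·3.1 = 63.55 kN/m²
Numerator = 11.9 + 63.55·cos²40.5°·tan29.9° = 11.9 + 63.55·0.5782·0.5750 = 33.030 kPa
Denominator = 63.55·sin40.5°·cos40.5° = 63.55·0.6494·0.7604 = 31.384 kPa
FS = 33.030 / 31.384 = 1.052

FS = 1.05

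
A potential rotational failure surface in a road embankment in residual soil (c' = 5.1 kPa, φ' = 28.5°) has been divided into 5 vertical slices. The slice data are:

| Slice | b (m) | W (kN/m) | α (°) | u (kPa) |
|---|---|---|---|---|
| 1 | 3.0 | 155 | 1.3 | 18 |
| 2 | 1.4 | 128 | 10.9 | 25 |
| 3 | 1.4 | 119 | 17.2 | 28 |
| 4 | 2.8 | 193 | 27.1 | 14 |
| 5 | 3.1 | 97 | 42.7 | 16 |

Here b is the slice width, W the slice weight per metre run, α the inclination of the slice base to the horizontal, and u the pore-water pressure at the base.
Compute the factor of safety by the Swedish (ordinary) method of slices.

Ordinary method of slices: FS = Σ[c'·Δl_i + (W_i cosα_i − u_i·Δl_i)·tanφ'] / Σ W_i sinα_i, with Δl_i = b_i / cosα_i.
Slice 1: Δl = 3.0/cos1.3° = 3.001 m; N'_1 = 155·cos1.3° − 18·3.001 = 100.9; c'Δl = 15.30; W sinα = 3.5
Slice 2: Δl = 1.4/cos10.9° = 1.426 m; N'_2 = 128·cos10.9° − 25·1.426 = 90.0; c'Δl = 7.27; W sinα = 24.2
Slice 3: Δl = 1.4/cos17.2° = 1.466 m; N'_3 = 119·cos17.2° − 28·1.466 = 72.6; c'Δl = 7.47; W sinα = 35.2
Slice 4: Δl = 2.8/cos27.1° = 3.145 m; N'_4 = 193·cos27.1° − 14·3.145 = 127.8; c'Δl = 16.04; W sinα = 87.9
Slice 5: Δl = 3.1/cos42.7° = 4.218 m; N'_5 = 97·cos42.7° − 16·4.218 = 3.8; c'Δl = 21.51; W sinα = 65.8
Σc'Δl = 67.6 kN/m; ΣN' = 395.2 kN/m; ΣW sinα = 216.6 kN/m
Resisting = 67.6 + 395.2·tan28.5° = 67.6 + 214.6 = 282.2 kN/m
FS = 282.2 / 216.6 = 1.303

FS = 1.30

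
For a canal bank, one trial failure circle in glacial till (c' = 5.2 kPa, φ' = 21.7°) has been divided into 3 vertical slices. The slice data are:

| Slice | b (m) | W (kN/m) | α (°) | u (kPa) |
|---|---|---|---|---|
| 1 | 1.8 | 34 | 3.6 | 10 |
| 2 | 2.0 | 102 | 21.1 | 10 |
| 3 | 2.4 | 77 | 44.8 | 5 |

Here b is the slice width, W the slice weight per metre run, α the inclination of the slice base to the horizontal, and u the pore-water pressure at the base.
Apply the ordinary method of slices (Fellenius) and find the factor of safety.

FS = 0.95

Ordinary method of slices: FS = Σ[c'·Δl_i + (W_i cosα_i − u_i·Δl_i)·tanφ'] / Σ W_i sinα_i, with Δl_i = b_i / cosα_i.
Slice 1: Δl = 1.8/cos3.6° = 1.804 m; N'_1 = 34·cos3.6° − 10·1.804 = 15.9; c'Δl = 9.38; W sinα = 2.1
Slice 2: Δl = 2.0/cos21.1° = 2.144 m; N'_2 = 102·cos21.1° − 10·2.144 = 73.7; c'Δl = 11.15; W sinα = 36.7
Slice 3: Δl = 2.4/cos44.8° = 3.382 m; N'_3 = 77·cos44.8° − 5·3.382 = 37.7; c'Δl = 17.59; W sinα = 54.3
Σc'Δl = 38.1 kN/m; ΣN' = 127.3 kN/m; ΣW sinα = 93.1 kN/m
Resisting = 38.1 + 127.3·tan21.7° = 38.1 + 50.7 = 88.8 kN/m
FS = 88.8 / 93.1 = 0.954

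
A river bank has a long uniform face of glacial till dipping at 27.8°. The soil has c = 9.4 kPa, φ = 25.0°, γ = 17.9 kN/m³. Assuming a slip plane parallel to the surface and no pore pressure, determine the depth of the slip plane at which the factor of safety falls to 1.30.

Setting FS = 1.30 in FS = [c + γz cos²β tanφ] / [γz sinβ cosβ] and solving for z:
z = c / [γ cosβ (FS·sinβ − cosβ·tanφ)]
  = 9.4 / [17.9·cos27.8°·(1.30·sin27.8° − cos27.8°·tan25.0°)]
  = 9.4 / [17.9·0.8846·(1.30·0.4664 − 0.8846·0.4663)]
  = 9.4 / 3.0689 = 3.063 m

z = 3.06 m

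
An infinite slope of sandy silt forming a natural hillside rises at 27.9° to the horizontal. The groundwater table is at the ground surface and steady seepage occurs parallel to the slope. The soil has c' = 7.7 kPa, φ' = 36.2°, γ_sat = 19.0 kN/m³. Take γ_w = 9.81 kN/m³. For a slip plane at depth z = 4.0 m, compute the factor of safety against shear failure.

FS = 0.91

With seepage parallel to the slope and the water table at the surface, the effective normal stress on the slip plane uses the buoyant unit weight γ' = γ_sat − γ_w while the driving shear stress uses γ_sat:
FS = [c' + γ' z cos²β tanφ'] / [γ_sat z sinβ cosβ]
γ' = 19.0 − 9.81 = 9.19 kN/m³
Numerator = 7.7 + 9.19·4.0·cos²27.9°·tan36.2° = 7.7 + 9.19·4.0·0.7810·0.7319 = 28.713 kPa
Denominator = 19.0·4.0·sin27.9°·cos27.9° = 19.0·4.0·0.4679·0.8838 = 31.429 kPa
FS = 28.713 / 31.429 = 0.914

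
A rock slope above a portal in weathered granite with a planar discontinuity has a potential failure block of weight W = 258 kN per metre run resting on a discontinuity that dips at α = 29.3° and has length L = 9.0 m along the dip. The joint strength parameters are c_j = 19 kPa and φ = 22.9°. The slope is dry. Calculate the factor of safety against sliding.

FS = 2.11

Resolving the block weight along and normal to the plane and applying the Mohr–Coulomb strength on the joint:
N' = W cosα = 258·cos29.3° = 225.0 kN/m
Driving force T = W sinα = 258·sin29.3° = 126.3 kN/m
Resisting force R = c_j·L + N'·tanφ = 19·9.0 + 225.0·tan22.9° = 171.0 + 95.0 = 266.0 kN/m
FS = R / T = 266.0 / 126.3 = 2.107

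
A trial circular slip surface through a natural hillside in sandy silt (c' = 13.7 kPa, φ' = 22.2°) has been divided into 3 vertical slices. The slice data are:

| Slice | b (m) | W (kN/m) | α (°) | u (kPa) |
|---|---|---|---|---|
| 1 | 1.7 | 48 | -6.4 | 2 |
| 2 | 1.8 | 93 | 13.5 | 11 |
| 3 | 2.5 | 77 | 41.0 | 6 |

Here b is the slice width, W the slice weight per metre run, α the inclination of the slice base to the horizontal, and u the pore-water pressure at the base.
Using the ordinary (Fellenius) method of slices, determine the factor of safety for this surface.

FS = 2.34

Ordinary method of slices: FS = Σ[c'·Δl_i + (W_i cosα_i − u_i·Δl_i)·tanφ'] / Σ W_i sinα_i, with Δl_i = b_i / cosα_i.
Slice 1: Δl = 1.7/cos(-6.4°) = 1.711 m; N'_1 = 48·cos(-6.4°) − 2·1.711 = 44.3; c'Δl = 23.44; W sinα = -5.4
Slice 2: Δl = 1.8/cos13.5° = 1.851 m; N'_2 = 93·cos13.5° − 11·1.851 = 70.1; c'Δl = 25.36; W sinα = 21.7
Slice 3: Δl = 2.5/cos41.0° = 3.313 m; N'_3 = 77·cos41.0° − 6·3.313 = 38.2; c'Δl = 45.38; W sinα = 50.5
Σc'Δl = 94.2 kN/m; ΣN' = 152.6 kN/m; ΣW sinα = 66.9 kN/m
Resisting = 94.2 + 152.6·tan22.2° = 94.2 + 62.3 = 156.4 kN/m
FS = 156.4 / 66.9 = 2.339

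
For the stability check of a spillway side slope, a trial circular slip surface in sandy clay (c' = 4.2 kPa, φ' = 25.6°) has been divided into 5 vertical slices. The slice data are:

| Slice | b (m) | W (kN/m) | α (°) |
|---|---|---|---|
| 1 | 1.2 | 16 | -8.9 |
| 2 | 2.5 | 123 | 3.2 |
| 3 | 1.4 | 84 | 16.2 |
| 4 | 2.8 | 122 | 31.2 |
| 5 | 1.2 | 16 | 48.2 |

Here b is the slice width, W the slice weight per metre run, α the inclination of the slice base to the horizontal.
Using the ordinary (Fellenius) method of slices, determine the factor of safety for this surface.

FS = 1.97

Ordinary method of slices: FS = Σ[c'·Δl_i + (W_i cosα_i)·tanφ'] / Σ W_i sinα_i, with Δl_i = b_i / cosα_i.
Slice 1: Δl = 1.2/cos(-8.9°) = 1.215 m; N'_1 = 16·cos(-8.9°) = 15.8; c'Δl = 5.10; W sinα = -2.5
Slice 2: Δl = 2.5/cos3.2° = 2.504 m; N'_2 = 123·cos3.2° = 122.8; c'Δl = 10.52; W sinα = 6.9
Slice 3: Δl = 1.4/cos16.2° = 1.458 m; N'_3 = 84·cos16.2° = 80.7; c'Δl = 6.12; W sinα = 23.4
Slice 4: Δl = 2.8/cos31.2° = 3.273 m; N'_4 = 122·cos31.2° = 104.4; c'Δl = 13.75; W sinα = 63.2
Slice 5: Δl = 1.2/cos48.2° = 1.800 m; N'_5 = 16·cos48.2° = 10.7; c'Δl = 7.56; W sinα = 11.9
Σc'Δl = 43.1 kN/m; ΣN' = 334.3 kN/m; ΣW sinα = 103.0 kN/m
Resisting = 43.1 + 334.3·tan25.6° = 43.1 + 160.2 = 203.2 kN/m
FS = 203.2 / 103.0 = 1.974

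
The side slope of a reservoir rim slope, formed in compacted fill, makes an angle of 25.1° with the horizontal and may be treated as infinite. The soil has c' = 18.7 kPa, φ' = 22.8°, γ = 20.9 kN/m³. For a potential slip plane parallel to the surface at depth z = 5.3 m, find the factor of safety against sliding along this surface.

For an infinite slope with a slip plane parallel to the surface (no pore pressure): FS = [c' + γz cos²β tanφ'] / [γz sinβ cosβ].
γz = 20.9·5.3 = 110.77 kN/m²
Numerator = 18.7 + 110.77·cos²25.1°·tan22.8° = 18.7 + 110.77·0.8201·0.4204 = 56.885 kPa
Denominator = 110.77·sin25.1°·cos25.1° = 110.77·0.4242·0.9056 = 42.551 kPa
FS = 56.885 / 42.551 = 1.337

FS = 1.34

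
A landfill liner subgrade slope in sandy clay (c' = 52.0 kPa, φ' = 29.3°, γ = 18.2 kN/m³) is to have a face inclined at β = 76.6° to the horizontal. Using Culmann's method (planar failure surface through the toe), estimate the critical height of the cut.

Culmann's analysis gives the critical failure plane at α_cr = (β + φ')/2 = (76.6 + 29.3)/2 = 52.9°, and the critical height
H_c = (4c'/γ) · sinβ cosφ' / [1 − cos(β − φ')]
    = (4·52.0/18.2) · sin76.6°·cos29.3° / [1 − cos(47.3°)]
    = 11.429 · 0.9728·0.8721 / [1 − 0.6782]
    = 11.429 · 0.8483 / 0.3218
    = 30.12 m

H_c = 30.12 m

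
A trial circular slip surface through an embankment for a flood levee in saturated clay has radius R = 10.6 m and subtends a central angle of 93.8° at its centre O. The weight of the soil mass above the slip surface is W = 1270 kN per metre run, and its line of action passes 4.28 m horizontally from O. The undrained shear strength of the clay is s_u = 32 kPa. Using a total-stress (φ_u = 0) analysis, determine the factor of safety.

FS = 1.08

Taking moments about the centre O, the resisting moment is provided by the undrained shear strength acting along the arc:
Arc length L_a = R·θ = 10.6·(93.8°·π/180) = 10.6·1.6371 = 17.35 m
M_R = s_u·L_a·R = 32·17.35·10.6 = 5886.3 kN·m/m
M_D = W·d = 1270·4.28 = 5435.6 kN·m/m
FS = M_R / M_D = 5886.3 / 5435.6 = 1.083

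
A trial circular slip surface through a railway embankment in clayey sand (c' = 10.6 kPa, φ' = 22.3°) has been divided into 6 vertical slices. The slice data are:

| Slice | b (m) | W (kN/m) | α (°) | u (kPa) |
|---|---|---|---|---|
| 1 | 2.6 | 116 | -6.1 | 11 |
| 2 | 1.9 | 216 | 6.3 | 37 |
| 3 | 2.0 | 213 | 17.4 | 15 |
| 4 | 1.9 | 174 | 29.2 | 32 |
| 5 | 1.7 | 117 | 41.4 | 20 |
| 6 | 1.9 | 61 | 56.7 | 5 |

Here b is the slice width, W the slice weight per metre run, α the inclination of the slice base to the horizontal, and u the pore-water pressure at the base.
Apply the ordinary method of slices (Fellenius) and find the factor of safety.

FS = 1.31

Ordinary method of slices: FS = Σ[c'·Δl_i + (W_i cosα_i − u_i·Δl_i)·tanφ'] / Σ W_i sinα_i, with Δl_i = b_i / cosα_i.
Slice 1: Δl = 2.6/cos(-6.1°) = 2.615 m; N'_1 = 116·cos(-6.1°) − 11·2.615 = 86.6; c'Δl = 27.72; W sinα = -12.3
Slice 2: Δl = 1.9/cos6.3° = 1.912 m; N'_2 = 216·cos6.3° − 37·1.912 = 144.0; c'Δl = 20.26; W sinα = 23.7
Slice 3: Δl = 2.0/cos17.4° = 2.096 m; N'_3 = 213·cos17.4° − 15·2.096 = 171.8; c'Δl = 22.22; W sinα = 63.7
Slice 4: Δl = 1.9/cos29.2° = 2.177 m; N'_4 = 174·cos29.2° − 32·2.177 = 82.2; c'Δl = 23.07; W sinα = 84.9
Slice 5: Δl = 1.7/cos41.4° = 2.266 m; N'_5 = 117·cos41.4° − 20·2.266 = 42.4; c'Δl = 24.02; W sinα = 77.4
Slice 6: Δl = 1.9/cos56.7° = 3.461 m; N'_6 = 61·cos56.7° − 5·3.461 = 16.2; c'Δl = 36.68; W sinα = 51.0
Σc'Δl = 154.0 kN/m; ΣN' = 543.2 kN/m; ΣW sinα = 288.3 kN/m
Resisting = 154.0 + 543.2·tan22.3° = 154.0 + 222.8 = 376.8 kN/m
FS = 376.8 / 288.3 = 1.307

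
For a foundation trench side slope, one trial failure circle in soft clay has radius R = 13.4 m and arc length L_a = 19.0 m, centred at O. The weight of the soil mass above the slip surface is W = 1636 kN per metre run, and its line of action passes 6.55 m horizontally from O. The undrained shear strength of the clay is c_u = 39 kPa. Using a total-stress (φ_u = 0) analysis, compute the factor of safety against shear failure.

FS = 0.93

Taking moments about the centre O, the resisting moment is provided by the undrained shear strength acting along the arc:
M_R = c_u·L_a·R = 39·19.00·13.4 = 9929.4 kN·m/m
M_D = W·d = 1636·6.55 = 10715.8 kN·m/m
FS = M_R / M_D = 9929.4 / 10715.8 = 0.927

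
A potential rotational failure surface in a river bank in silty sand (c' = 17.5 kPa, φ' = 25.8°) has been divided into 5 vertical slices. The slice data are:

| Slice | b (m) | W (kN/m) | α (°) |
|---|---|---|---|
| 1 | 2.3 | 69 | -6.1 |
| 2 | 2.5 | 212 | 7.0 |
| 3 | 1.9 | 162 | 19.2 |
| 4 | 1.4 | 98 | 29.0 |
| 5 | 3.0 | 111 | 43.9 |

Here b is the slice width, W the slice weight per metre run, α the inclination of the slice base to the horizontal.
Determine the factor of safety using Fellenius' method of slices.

FS = 2.60

Ordinary method of slices: FS = Σ[c'·Δl_i + (W_i cosα_i)·tanφ'] / Σ W_i sinα_i, with Δl_i = b_i / cosα_i.
Slice 1: Δl = 2.3/cos(-6.1°) = 2.313 m; N'_1 = 69·cos(-6.1°) = 68.6; c'Δl = 40.48; W sinα = -7.3
Slice 2: Δl = 2.5/cos7.0° = 2.519 m; N'_2 = 212·cos7.0° = 210.4; c'Δl = 44.08; W sinα = 25.8
Slice 3: Δl = 1.9/cos19.2° = 2.012 m; N'_3 = 162·cos19.2° = 153.0; c'Δl = 35.21; W sinα = 53.3
Slice 4: Δl = 1.4/cos29.0° = 1.601 m; N'_4 = 98·cos29.0° = 85.7; c'Δl = 28.01; W sinα = 47.5
Slice 5: Δl = 3.0/cos43.9° = 4.163 m; N'_5 = 111·cos43.9° = 80.0; c'Δl = 72.86; W sinα = 77.0
Σc'Δl = 220.6 kN/m; ΣN' = 597.7 kN/m; ΣW sinα = 196.3 kN/m
Resisting = 220.6 + 597.7·tan25.8° = 220.6 + 288.9 = 509.6 kN/m
FS = 509.6 / 196.3 = 2.596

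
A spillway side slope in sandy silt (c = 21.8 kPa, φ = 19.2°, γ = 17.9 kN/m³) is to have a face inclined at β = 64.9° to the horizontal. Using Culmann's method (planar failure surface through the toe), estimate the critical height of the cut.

Culmann's analysis gives the critical failure plane at α_cr = (β + φ)/2 = (64.9 + 19.2)/2 = 42.1°, and the critical height
H_c = (4c/γ) · sinβ cosφ / [1 − cos(β − φ)]
    = (4·21.8/17.9) · sin64.9°·cos19.2° / [1 − cos(45.7°)]
    = 4.872 · 0.9056·0.9444 / [1 − 0.6984]
    = 4.872 · 0.8552 / 0.3016
    = 13.81 m

H_c = 13.81 m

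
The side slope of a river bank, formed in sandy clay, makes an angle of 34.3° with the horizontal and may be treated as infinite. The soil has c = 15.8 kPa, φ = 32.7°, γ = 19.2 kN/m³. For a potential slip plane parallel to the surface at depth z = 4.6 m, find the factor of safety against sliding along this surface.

For an infinite slope with a slip plane parallel to the surface (no pore pressure): FS = [c + γz cos²β tanφ] / [γz sinβ cosβ].
γz = 19.2·4.6 = 88.32 kN/m²
Numerator = 15.8 + 88.32·cos²34.3°·tan32.7° = 15.8 + 88.32·0.6824·0.6420 = 54.495 kPa
Denominator = 88.32·sin34.3°·cos34.3° = 88.32·0.5635·0.8261 = 41.115 kPa
FS = 54.495 / 41.115 = 1.325

FS = 1.33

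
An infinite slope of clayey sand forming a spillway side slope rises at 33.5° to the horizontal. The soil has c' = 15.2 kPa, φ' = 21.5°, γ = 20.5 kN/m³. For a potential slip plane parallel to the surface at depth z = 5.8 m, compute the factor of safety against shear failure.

FS = 0.87

For an infinite slope with a slip plane parallel to the surface (no pore pressure): FS = [c' + γz cos²β tanφ'] / [γz sinβ cosβ].
γz = 20.5·5.8 = 118.90 kN/m²
Numerator = 15.2 + 118.90·cos²33.5°·tan21.5° = 15.2 + 118.90·0.6954·0.3939 = 47.768 kPa
Denominator = 118.90·sin33.5°·cos33.5° = 118.90·0.5519·0.8339 = 54.724 kPa
FS = 47.768 / 54.724 = 0.873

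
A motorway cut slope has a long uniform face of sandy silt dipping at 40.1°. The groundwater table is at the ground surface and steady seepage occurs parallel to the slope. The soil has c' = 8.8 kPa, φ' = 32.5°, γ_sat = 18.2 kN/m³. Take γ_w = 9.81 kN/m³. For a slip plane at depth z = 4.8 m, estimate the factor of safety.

With seepage parallel to the slope and the water table at the surface, the effective normal stress on the slip plane uses the buoyant unit weight γ' = γ_sat − γ_w while the driving shear stress uses γ_sat:
FS = [c' + γ' z cos²β tanφ'] / [γ_sat z sinβ cosβ]
γ' = 18.2 − 9.81 = 8.39 kN/m³
Numerator = 8.8 + 8.39·4.8·cos²40.1°·tan32.5° = 8.8 + 8.39·4.8·0.5851·0.6371 = 23.812 kPa
Denominator = 18.2·4.8·sin40.1°·cos40.1° = 18.2·4.8·0.6441·0.7649 = 43.043 kPa
FS = 23.812 / 43.043 = 0.553

FS = 0.55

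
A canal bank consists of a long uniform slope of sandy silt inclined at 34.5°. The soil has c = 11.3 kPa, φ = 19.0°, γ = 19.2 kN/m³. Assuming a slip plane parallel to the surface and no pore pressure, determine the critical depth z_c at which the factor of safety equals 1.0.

Setting FS = 1.00 in FS = [c + γz cos²β tanφ] / [γz sinβ cosβ] and solving for z:
z = c / [γ cosβ (FS·sinβ − cosβ·tanφ)]
  = 11.3 / [19.2·cos34.5°·(1.00·sin34.5° − cos34.5°·tan19.0°)]
  = 11.3 / [19.2·0.8241·(1.00·0.5664 − 0.8241·0.3443)]
  = 11.3 / 4.4722 = 2.527 m

z_c = 2.53 m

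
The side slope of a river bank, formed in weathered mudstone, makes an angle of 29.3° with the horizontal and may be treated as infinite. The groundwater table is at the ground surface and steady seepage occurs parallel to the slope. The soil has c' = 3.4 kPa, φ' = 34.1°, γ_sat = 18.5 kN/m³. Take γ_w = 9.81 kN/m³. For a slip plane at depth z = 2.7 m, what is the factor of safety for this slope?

With seepage parallel to the slope and the water table at the surface, the effective normal stress on the slip plane uses the buoyant unit weight γ' = γ_sat − γ_w while the driving shear stress uses γ_sat:
FS = [c' + γ' z cos²β tanφ'] / [γ_sat z sinβ cosβ]
γ' = 18.5 − 9.81 = 8.69 kN/m³
Numerator = 3.4 + 8.69·2.7·cos²29.3°·tan34.1° = 3.4 + 8.69·2.7·0.7605·0.6771 = 15.481 kPa
Denominator = 18.5·2.7·sin29.3°·cos29.3° = 18.5·2.7·0.4894·0.8721 = 21.317 kPa
FS = 15.481 / 21.317 = 0.726

FS = 0.73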